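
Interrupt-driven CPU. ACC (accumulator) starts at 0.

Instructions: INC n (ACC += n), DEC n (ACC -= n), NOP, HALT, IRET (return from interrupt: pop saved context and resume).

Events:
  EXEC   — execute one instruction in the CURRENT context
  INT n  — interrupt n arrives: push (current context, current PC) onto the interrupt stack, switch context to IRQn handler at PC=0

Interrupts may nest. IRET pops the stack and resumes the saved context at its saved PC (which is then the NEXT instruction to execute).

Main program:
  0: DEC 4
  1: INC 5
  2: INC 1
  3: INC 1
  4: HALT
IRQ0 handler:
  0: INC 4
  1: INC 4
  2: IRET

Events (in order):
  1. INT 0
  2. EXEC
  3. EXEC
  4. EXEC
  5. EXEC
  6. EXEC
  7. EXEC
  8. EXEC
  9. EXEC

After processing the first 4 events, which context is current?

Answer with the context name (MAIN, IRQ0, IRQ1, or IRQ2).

Event 1 (INT 0): INT 0 arrives: push (MAIN, PC=0), enter IRQ0 at PC=0 (depth now 1)
Event 2 (EXEC): [IRQ0] PC=0: INC 4 -> ACC=4
Event 3 (EXEC): [IRQ0] PC=1: INC 4 -> ACC=8
Event 4 (EXEC): [IRQ0] PC=2: IRET -> resume MAIN at PC=0 (depth now 0)

Answer: MAIN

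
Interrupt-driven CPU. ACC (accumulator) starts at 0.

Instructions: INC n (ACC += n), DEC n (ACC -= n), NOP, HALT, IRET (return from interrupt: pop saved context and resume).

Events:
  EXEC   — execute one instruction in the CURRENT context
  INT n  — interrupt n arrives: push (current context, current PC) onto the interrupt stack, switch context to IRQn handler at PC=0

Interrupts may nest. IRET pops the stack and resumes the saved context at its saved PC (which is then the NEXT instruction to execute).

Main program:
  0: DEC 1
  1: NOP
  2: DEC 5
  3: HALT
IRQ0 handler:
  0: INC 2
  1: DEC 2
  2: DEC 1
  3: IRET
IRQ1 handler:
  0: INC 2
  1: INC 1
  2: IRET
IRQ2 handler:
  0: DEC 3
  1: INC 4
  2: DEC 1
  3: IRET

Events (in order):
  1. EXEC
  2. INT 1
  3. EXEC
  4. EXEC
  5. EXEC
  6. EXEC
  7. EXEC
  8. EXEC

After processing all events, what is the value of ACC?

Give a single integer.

Answer: -3

Derivation:
Event 1 (EXEC): [MAIN] PC=0: DEC 1 -> ACC=-1
Event 2 (INT 1): INT 1 arrives: push (MAIN, PC=1), enter IRQ1 at PC=0 (depth now 1)
Event 3 (EXEC): [IRQ1] PC=0: INC 2 -> ACC=1
Event 4 (EXEC): [IRQ1] PC=1: INC 1 -> ACC=2
Event 5 (EXEC): [IRQ1] PC=2: IRET -> resume MAIN at PC=1 (depth now 0)
Event 6 (EXEC): [MAIN] PC=1: NOP
Event 7 (EXEC): [MAIN] PC=2: DEC 5 -> ACC=-3
Event 8 (EXEC): [MAIN] PC=3: HALT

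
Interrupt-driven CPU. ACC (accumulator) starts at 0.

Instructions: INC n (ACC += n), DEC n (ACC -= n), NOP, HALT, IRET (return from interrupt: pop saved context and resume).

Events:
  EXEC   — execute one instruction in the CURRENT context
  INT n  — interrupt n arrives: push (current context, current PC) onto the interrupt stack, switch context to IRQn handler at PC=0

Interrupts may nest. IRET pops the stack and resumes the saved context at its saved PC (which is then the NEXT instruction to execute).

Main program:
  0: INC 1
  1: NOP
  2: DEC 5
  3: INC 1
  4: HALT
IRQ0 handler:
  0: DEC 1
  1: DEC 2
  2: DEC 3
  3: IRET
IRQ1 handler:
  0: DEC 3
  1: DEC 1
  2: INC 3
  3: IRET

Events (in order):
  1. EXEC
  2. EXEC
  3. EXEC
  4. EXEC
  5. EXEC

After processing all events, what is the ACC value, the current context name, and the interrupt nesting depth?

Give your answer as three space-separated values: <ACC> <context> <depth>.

Answer: -3 MAIN 0

Derivation:
Event 1 (EXEC): [MAIN] PC=0: INC 1 -> ACC=1
Event 2 (EXEC): [MAIN] PC=1: NOP
Event 3 (EXEC): [MAIN] PC=2: DEC 5 -> ACC=-4
Event 4 (EXEC): [MAIN] PC=3: INC 1 -> ACC=-3
Event 5 (EXEC): [MAIN] PC=4: HALT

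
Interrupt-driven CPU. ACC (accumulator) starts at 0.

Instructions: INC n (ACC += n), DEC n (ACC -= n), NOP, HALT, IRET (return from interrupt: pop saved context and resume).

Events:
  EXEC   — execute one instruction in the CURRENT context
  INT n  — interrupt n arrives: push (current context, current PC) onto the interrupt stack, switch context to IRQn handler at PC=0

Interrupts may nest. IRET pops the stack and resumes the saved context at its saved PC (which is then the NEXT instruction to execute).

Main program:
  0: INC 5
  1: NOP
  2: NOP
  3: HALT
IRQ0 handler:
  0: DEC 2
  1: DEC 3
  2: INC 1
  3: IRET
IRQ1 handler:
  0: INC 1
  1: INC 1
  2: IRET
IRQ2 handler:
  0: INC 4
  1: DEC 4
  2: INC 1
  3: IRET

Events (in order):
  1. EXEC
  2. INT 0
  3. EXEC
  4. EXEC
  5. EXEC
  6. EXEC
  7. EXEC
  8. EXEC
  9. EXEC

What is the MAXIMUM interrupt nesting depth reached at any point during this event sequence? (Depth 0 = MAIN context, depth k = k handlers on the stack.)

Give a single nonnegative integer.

Event 1 (EXEC): [MAIN] PC=0: INC 5 -> ACC=5 [depth=0]
Event 2 (INT 0): INT 0 arrives: push (MAIN, PC=1), enter IRQ0 at PC=0 (depth now 1) [depth=1]
Event 3 (EXEC): [IRQ0] PC=0: DEC 2 -> ACC=3 [depth=1]
Event 4 (EXEC): [IRQ0] PC=1: DEC 3 -> ACC=0 [depth=1]
Event 5 (EXEC): [IRQ0] PC=2: INC 1 -> ACC=1 [depth=1]
Event 6 (EXEC): [IRQ0] PC=3: IRET -> resume MAIN at PC=1 (depth now 0) [depth=0]
Event 7 (EXEC): [MAIN] PC=1: NOP [depth=0]
Event 8 (EXEC): [MAIN] PC=2: NOP [depth=0]
Event 9 (EXEC): [MAIN] PC=3: HALT [depth=0]
Max depth observed: 1

Answer: 1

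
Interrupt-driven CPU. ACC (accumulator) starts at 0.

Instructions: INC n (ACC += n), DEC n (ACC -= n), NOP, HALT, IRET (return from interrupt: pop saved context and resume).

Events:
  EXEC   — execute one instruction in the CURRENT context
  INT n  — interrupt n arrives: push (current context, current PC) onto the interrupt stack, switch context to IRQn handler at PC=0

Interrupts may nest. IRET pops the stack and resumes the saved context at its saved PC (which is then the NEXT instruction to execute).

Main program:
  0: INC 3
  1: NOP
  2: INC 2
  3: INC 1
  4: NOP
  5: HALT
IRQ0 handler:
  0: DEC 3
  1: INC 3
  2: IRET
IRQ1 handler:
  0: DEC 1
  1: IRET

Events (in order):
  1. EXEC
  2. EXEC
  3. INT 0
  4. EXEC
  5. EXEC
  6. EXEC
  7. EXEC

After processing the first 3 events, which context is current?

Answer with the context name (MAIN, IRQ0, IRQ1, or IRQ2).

Event 1 (EXEC): [MAIN] PC=0: INC 3 -> ACC=3
Event 2 (EXEC): [MAIN] PC=1: NOP
Event 3 (INT 0): INT 0 arrives: push (MAIN, PC=2), enter IRQ0 at PC=0 (depth now 1)

Answer: IRQ0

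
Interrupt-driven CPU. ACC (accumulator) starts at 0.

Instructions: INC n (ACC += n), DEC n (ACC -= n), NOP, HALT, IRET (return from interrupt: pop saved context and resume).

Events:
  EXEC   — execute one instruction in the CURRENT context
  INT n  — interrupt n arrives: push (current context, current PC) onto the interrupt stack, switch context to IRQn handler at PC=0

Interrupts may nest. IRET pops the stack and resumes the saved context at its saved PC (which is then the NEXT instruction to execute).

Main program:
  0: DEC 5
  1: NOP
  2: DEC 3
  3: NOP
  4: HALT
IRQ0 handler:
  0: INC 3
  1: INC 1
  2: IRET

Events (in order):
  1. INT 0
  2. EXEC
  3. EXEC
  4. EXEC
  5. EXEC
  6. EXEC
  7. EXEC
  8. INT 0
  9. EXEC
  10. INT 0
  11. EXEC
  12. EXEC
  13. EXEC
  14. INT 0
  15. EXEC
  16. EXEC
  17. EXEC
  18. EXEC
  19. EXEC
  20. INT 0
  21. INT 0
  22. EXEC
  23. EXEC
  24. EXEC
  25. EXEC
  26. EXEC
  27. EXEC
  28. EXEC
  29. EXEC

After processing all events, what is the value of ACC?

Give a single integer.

Answer: 16

Derivation:
Event 1 (INT 0): INT 0 arrives: push (MAIN, PC=0), enter IRQ0 at PC=0 (depth now 1)
Event 2 (EXEC): [IRQ0] PC=0: INC 3 -> ACC=3
Event 3 (EXEC): [IRQ0] PC=1: INC 1 -> ACC=4
Event 4 (EXEC): [IRQ0] PC=2: IRET -> resume MAIN at PC=0 (depth now 0)
Event 5 (EXEC): [MAIN] PC=0: DEC 5 -> ACC=-1
Event 6 (EXEC): [MAIN] PC=1: NOP
Event 7 (EXEC): [MAIN] PC=2: DEC 3 -> ACC=-4
Event 8 (INT 0): INT 0 arrives: push (MAIN, PC=3), enter IRQ0 at PC=0 (depth now 1)
Event 9 (EXEC): [IRQ0] PC=0: INC 3 -> ACC=-1
Event 10 (INT 0): INT 0 arrives: push (IRQ0, PC=1), enter IRQ0 at PC=0 (depth now 2)
Event 11 (EXEC): [IRQ0] PC=0: INC 3 -> ACC=2
Event 12 (EXEC): [IRQ0] PC=1: INC 1 -> ACC=3
Event 13 (EXEC): [IRQ0] PC=2: IRET -> resume IRQ0 at PC=1 (depth now 1)
Event 14 (INT 0): INT 0 arrives: push (IRQ0, PC=1), enter IRQ0 at PC=0 (depth now 2)
Event 15 (EXEC): [IRQ0] PC=0: INC 3 -> ACC=6
Event 16 (EXEC): [IRQ0] PC=1: INC 1 -> ACC=7
Event 17 (EXEC): [IRQ0] PC=2: IRET -> resume IRQ0 at PC=1 (depth now 1)
Event 18 (EXEC): [IRQ0] PC=1: INC 1 -> ACC=8
Event 19 (EXEC): [IRQ0] PC=2: IRET -> resume MAIN at PC=3 (depth now 0)
Event 20 (INT 0): INT 0 arrives: push (MAIN, PC=3), enter IRQ0 at PC=0 (depth now 1)
Event 21 (INT 0): INT 0 arrives: push (IRQ0, PC=0), enter IRQ0 at PC=0 (depth now 2)
Event 22 (EXEC): [IRQ0] PC=0: INC 3 -> ACC=11
Event 23 (EXEC): [IRQ0] PC=1: INC 1 -> ACC=12
Event 24 (EXEC): [IRQ0] PC=2: IRET -> resume IRQ0 at PC=0 (depth now 1)
Event 25 (EXEC): [IRQ0] PC=0: INC 3 -> ACC=15
Event 26 (EXEC): [IRQ0] PC=1: INC 1 -> ACC=16
Event 27 (EXEC): [IRQ0] PC=2: IRET -> resume MAIN at PC=3 (depth now 0)
Event 28 (EXEC): [MAIN] PC=3: NOP
Event 29 (EXEC): [MAIN] PC=4: HALT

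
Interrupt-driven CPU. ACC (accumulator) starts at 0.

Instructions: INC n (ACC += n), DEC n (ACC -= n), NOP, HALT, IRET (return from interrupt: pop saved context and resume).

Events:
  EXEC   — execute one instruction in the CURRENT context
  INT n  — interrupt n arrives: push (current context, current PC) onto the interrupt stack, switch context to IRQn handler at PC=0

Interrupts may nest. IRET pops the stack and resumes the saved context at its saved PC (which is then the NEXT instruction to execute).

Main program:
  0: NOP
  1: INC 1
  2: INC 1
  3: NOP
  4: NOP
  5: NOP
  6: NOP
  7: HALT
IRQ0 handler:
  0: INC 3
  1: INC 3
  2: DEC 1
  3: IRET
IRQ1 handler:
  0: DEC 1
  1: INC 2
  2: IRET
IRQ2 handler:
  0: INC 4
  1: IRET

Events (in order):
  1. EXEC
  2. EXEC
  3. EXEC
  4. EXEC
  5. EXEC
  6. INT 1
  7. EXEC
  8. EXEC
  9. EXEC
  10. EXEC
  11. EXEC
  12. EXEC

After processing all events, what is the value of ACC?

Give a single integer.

Answer: 3

Derivation:
Event 1 (EXEC): [MAIN] PC=0: NOP
Event 2 (EXEC): [MAIN] PC=1: INC 1 -> ACC=1
Event 3 (EXEC): [MAIN] PC=2: INC 1 -> ACC=2
Event 4 (EXEC): [MAIN] PC=3: NOP
Event 5 (EXEC): [MAIN] PC=4: NOP
Event 6 (INT 1): INT 1 arrives: push (MAIN, PC=5), enter IRQ1 at PC=0 (depth now 1)
Event 7 (EXEC): [IRQ1] PC=0: DEC 1 -> ACC=1
Event 8 (EXEC): [IRQ1] PC=1: INC 2 -> ACC=3
Event 9 (EXEC): [IRQ1] PC=2: IRET -> resume MAIN at PC=5 (depth now 0)
Event 10 (EXEC): [MAIN] PC=5: NOP
Event 11 (EXEC): [MAIN] PC=6: NOP
Event 12 (EXEC): [MAIN] PC=7: HALT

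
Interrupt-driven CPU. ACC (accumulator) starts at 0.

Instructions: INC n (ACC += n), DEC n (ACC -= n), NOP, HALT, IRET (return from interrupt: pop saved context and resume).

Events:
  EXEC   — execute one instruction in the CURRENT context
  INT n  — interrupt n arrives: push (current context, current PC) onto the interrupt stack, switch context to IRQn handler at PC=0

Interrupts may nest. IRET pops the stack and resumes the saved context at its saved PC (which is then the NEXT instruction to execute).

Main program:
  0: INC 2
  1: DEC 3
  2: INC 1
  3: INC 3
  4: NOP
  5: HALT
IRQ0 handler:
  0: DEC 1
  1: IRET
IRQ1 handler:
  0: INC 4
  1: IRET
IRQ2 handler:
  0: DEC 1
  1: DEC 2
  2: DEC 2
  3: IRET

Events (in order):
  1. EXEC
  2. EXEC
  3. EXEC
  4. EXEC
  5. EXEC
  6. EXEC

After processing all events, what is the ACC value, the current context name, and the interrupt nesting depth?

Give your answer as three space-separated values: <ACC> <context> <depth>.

Event 1 (EXEC): [MAIN] PC=0: INC 2 -> ACC=2
Event 2 (EXEC): [MAIN] PC=1: DEC 3 -> ACC=-1
Event 3 (EXEC): [MAIN] PC=2: INC 1 -> ACC=0
Event 4 (EXEC): [MAIN] PC=3: INC 3 -> ACC=3
Event 5 (EXEC): [MAIN] PC=4: NOP
Event 6 (EXEC): [MAIN] PC=5: HALT

Answer: 3 MAIN 0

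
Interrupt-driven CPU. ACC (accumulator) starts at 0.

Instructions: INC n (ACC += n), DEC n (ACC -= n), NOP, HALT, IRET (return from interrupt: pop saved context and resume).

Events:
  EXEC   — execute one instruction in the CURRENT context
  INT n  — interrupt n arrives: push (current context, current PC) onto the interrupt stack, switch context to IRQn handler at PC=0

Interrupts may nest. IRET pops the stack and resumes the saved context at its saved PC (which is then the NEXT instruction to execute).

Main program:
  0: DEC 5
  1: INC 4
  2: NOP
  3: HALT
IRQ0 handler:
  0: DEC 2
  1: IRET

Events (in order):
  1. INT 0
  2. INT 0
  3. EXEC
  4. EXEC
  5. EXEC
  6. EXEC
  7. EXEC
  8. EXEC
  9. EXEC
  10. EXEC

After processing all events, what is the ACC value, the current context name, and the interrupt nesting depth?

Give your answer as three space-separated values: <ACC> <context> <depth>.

Answer: -5 MAIN 0

Derivation:
Event 1 (INT 0): INT 0 arrives: push (MAIN, PC=0), enter IRQ0 at PC=0 (depth now 1)
Event 2 (INT 0): INT 0 arrives: push (IRQ0, PC=0), enter IRQ0 at PC=0 (depth now 2)
Event 3 (EXEC): [IRQ0] PC=0: DEC 2 -> ACC=-2
Event 4 (EXEC): [IRQ0] PC=1: IRET -> resume IRQ0 at PC=0 (depth now 1)
Event 5 (EXEC): [IRQ0] PC=0: DEC 2 -> ACC=-4
Event 6 (EXEC): [IRQ0] PC=1: IRET -> resume MAIN at PC=0 (depth now 0)
Event 7 (EXEC): [MAIN] PC=0: DEC 5 -> ACC=-9
Event 8 (EXEC): [MAIN] PC=1: INC 4 -> ACC=-5
Event 9 (EXEC): [MAIN] PC=2: NOP
Event 10 (EXEC): [MAIN] PC=3: HALT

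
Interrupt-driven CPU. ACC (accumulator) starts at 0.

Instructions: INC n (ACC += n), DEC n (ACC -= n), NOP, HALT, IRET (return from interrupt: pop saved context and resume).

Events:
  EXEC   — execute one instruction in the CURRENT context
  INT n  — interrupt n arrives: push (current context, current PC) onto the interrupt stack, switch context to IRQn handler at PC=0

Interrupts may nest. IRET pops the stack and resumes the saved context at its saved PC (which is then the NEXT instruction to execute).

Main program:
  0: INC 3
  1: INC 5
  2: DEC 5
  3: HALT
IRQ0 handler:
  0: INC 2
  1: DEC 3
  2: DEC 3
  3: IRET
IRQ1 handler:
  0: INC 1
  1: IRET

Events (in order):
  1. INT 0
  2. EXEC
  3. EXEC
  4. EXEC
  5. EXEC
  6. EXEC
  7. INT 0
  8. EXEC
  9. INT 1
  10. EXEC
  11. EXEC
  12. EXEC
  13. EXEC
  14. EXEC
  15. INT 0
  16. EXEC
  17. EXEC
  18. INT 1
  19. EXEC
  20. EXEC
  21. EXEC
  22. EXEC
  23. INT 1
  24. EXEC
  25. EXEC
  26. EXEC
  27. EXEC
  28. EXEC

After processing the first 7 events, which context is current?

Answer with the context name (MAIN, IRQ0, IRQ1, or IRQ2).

Event 1 (INT 0): INT 0 arrives: push (MAIN, PC=0), enter IRQ0 at PC=0 (depth now 1)
Event 2 (EXEC): [IRQ0] PC=0: INC 2 -> ACC=2
Event 3 (EXEC): [IRQ0] PC=1: DEC 3 -> ACC=-1
Event 4 (EXEC): [IRQ0] PC=2: DEC 3 -> ACC=-4
Event 5 (EXEC): [IRQ0] PC=3: IRET -> resume MAIN at PC=0 (depth now 0)
Event 6 (EXEC): [MAIN] PC=0: INC 3 -> ACC=-1
Event 7 (INT 0): INT 0 arrives: push (MAIN, PC=1), enter IRQ0 at PC=0 (depth now 1)

Answer: IRQ0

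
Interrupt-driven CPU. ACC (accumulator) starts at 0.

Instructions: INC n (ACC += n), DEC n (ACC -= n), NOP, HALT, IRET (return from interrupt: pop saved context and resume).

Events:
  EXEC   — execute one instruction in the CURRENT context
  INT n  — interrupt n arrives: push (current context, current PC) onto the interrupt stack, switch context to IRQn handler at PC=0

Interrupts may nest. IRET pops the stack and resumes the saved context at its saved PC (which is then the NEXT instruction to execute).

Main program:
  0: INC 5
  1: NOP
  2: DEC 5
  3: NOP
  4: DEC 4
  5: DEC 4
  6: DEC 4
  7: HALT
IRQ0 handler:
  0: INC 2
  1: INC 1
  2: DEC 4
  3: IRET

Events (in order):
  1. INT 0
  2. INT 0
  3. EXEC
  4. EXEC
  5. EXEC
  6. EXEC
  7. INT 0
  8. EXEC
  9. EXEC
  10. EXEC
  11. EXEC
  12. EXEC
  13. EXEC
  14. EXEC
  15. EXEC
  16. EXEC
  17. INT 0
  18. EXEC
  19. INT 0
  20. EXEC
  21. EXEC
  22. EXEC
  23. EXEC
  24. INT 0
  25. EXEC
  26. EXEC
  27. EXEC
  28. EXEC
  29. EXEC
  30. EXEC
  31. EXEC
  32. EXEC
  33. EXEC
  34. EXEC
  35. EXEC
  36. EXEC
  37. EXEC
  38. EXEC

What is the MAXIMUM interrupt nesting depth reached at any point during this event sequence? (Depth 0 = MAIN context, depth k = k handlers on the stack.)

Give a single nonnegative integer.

Answer: 2

Derivation:
Event 1 (INT 0): INT 0 arrives: push (MAIN, PC=0), enter IRQ0 at PC=0 (depth now 1) [depth=1]
Event 2 (INT 0): INT 0 arrives: push (IRQ0, PC=0), enter IRQ0 at PC=0 (depth now 2) [depth=2]
Event 3 (EXEC): [IRQ0] PC=0: INC 2 -> ACC=2 [depth=2]
Event 4 (EXEC): [IRQ0] PC=1: INC 1 -> ACC=3 [depth=2]
Event 5 (EXEC): [IRQ0] PC=2: DEC 4 -> ACC=-1 [depth=2]
Event 6 (EXEC): [IRQ0] PC=3: IRET -> resume IRQ0 at PC=0 (depth now 1) [depth=1]
Event 7 (INT 0): INT 0 arrives: push (IRQ0, PC=0), enter IRQ0 at PC=0 (depth now 2) [depth=2]
Event 8 (EXEC): [IRQ0] PC=0: INC 2 -> ACC=1 [depth=2]
Event 9 (EXEC): [IRQ0] PC=1: INC 1 -> ACC=2 [depth=2]
Event 10 (EXEC): [IRQ0] PC=2: DEC 4 -> ACC=-2 [depth=2]
Event 11 (EXEC): [IRQ0] PC=3: IRET -> resume IRQ0 at PC=0 (depth now 1) [depth=1]
Event 12 (EXEC): [IRQ0] PC=0: INC 2 -> ACC=0 [depth=1]
Event 13 (EXEC): [IRQ0] PC=1: INC 1 -> ACC=1 [depth=1]
Event 14 (EXEC): [IRQ0] PC=2: DEC 4 -> ACC=-3 [depth=1]
Event 15 (EXEC): [IRQ0] PC=3: IRET -> resume MAIN at PC=0 (depth now 0) [depth=0]
Event 16 (EXEC): [MAIN] PC=0: INC 5 -> ACC=2 [depth=0]
Event 17 (INT 0): INT 0 arrives: push (MAIN, PC=1), enter IRQ0 at PC=0 (depth now 1) [depth=1]
Event 18 (EXEC): [IRQ0] PC=0: INC 2 -> ACC=4 [depth=1]
Event 19 (INT 0): INT 0 arrives: push (IRQ0, PC=1), enter IRQ0 at PC=0 (depth now 2) [depth=2]
Event 20 (EXEC): [IRQ0] PC=0: INC 2 -> ACC=6 [depth=2]
Event 21 (EXEC): [IRQ0] PC=1: INC 1 -> ACC=7 [depth=2]
Event 22 (EXEC): [IRQ0] PC=2: DEC 4 -> ACC=3 [depth=2]
Event 23 (EXEC): [IRQ0] PC=3: IRET -> resume IRQ0 at PC=1 (depth now 1) [depth=1]
Event 24 (INT 0): INT 0 arrives: push (IRQ0, PC=1), enter IRQ0 at PC=0 (depth now 2) [depth=2]
Event 25 (EXEC): [IRQ0] PC=0: INC 2 -> ACC=5 [depth=2]
Event 26 (EXEC): [IRQ0] PC=1: INC 1 -> ACC=6 [depth=2]
Event 27 (EXEC): [IRQ0] PC=2: DEC 4 -> ACC=2 [depth=2]
Event 28 (EXEC): [IRQ0] PC=3: IRET -> resume IRQ0 at PC=1 (depth now 1) [depth=1]
Event 29 (EXEC): [IRQ0] PC=1: INC 1 -> ACC=3 [depth=1]
Event 30 (EXEC): [IRQ0] PC=2: DEC 4 -> ACC=-1 [depth=1]
Event 31 (EXEC): [IRQ0] PC=3: IRET -> resume MAIN at PC=1 (depth now 0) [depth=0]
Event 32 (EXEC): [MAIN] PC=1: NOP [depth=0]
Event 33 (EXEC): [MAIN] PC=2: DEC 5 -> ACC=-6 [depth=0]
Event 34 (EXEC): [MAIN] PC=3: NOP [depth=0]
Event 35 (EXEC): [MAIN] PC=4: DEC 4 -> ACC=-10 [depth=0]
Event 36 (EXEC): [MAIN] PC=5: DEC 4 -> ACC=-14 [depth=0]
Event 37 (EXEC): [MAIN] PC=6: DEC 4 -> ACC=-18 [depth=0]
Event 38 (EXEC): [MAIN] PC=7: HALT [depth=0]
Max depth observed: 2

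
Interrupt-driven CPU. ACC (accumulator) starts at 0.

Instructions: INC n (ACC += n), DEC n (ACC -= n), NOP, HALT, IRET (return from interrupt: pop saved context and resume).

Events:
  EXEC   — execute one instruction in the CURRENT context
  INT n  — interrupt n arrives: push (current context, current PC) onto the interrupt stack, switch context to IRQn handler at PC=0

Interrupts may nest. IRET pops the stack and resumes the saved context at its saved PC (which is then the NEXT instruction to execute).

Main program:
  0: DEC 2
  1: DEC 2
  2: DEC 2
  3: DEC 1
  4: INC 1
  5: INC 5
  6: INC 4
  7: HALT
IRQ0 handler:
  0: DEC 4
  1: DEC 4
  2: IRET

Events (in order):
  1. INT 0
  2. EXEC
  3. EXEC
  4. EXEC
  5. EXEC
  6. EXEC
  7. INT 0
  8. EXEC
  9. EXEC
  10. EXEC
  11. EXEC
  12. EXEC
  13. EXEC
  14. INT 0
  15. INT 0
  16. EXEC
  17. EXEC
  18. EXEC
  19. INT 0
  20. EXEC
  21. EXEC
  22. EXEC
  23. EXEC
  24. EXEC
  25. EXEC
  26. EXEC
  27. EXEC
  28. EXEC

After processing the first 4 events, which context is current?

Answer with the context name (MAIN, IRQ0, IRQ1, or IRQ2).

Event 1 (INT 0): INT 0 arrives: push (MAIN, PC=0), enter IRQ0 at PC=0 (depth now 1)
Event 2 (EXEC): [IRQ0] PC=0: DEC 4 -> ACC=-4
Event 3 (EXEC): [IRQ0] PC=1: DEC 4 -> ACC=-8
Event 4 (EXEC): [IRQ0] PC=2: IRET -> resume MAIN at PC=0 (depth now 0)

Answer: MAIN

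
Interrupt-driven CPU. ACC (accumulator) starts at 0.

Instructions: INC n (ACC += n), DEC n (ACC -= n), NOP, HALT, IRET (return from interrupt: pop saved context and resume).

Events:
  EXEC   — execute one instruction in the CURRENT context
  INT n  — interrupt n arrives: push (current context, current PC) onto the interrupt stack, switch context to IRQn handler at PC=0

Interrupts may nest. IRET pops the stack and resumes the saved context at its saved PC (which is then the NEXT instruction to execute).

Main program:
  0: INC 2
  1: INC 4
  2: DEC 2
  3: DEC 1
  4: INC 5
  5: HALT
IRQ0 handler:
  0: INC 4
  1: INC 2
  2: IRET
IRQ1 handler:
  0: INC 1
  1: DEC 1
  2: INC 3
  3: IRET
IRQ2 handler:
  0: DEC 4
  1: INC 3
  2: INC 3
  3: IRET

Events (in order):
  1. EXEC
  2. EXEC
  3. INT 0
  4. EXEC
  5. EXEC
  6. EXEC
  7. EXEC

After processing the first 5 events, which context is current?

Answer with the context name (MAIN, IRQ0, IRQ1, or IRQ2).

Event 1 (EXEC): [MAIN] PC=0: INC 2 -> ACC=2
Event 2 (EXEC): [MAIN] PC=1: INC 4 -> ACC=6
Event 3 (INT 0): INT 0 arrives: push (MAIN, PC=2), enter IRQ0 at PC=0 (depth now 1)
Event 4 (EXEC): [IRQ0] PC=0: INC 4 -> ACC=10
Event 5 (EXEC): [IRQ0] PC=1: INC 2 -> ACC=12

Answer: IRQ0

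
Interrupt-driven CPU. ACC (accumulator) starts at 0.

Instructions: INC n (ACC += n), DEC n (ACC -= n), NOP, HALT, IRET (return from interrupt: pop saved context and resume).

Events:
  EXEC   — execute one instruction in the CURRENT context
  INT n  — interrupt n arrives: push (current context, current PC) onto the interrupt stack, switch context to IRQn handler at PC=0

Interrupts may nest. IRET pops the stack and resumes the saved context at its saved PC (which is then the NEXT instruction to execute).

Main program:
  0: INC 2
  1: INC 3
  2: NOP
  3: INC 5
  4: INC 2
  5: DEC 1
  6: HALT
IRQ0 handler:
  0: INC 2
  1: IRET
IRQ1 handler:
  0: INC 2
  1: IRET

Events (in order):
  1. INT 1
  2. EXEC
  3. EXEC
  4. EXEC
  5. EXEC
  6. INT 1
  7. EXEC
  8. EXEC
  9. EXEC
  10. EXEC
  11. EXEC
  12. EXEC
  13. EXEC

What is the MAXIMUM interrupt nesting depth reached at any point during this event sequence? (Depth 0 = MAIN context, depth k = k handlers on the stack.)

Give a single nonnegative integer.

Answer: 1

Derivation:
Event 1 (INT 1): INT 1 arrives: push (MAIN, PC=0), enter IRQ1 at PC=0 (depth now 1) [depth=1]
Event 2 (EXEC): [IRQ1] PC=0: INC 2 -> ACC=2 [depth=1]
Event 3 (EXEC): [IRQ1] PC=1: IRET -> resume MAIN at PC=0 (depth now 0) [depth=0]
Event 4 (EXEC): [MAIN] PC=0: INC 2 -> ACC=4 [depth=0]
Event 5 (EXEC): [MAIN] PC=1: INC 3 -> ACC=7 [depth=0]
Event 6 (INT 1): INT 1 arrives: push (MAIN, PC=2), enter IRQ1 at PC=0 (depth now 1) [depth=1]
Event 7 (EXEC): [IRQ1] PC=0: INC 2 -> ACC=9 [depth=1]
Event 8 (EXEC): [IRQ1] PC=1: IRET -> resume MAIN at PC=2 (depth now 0) [depth=0]
Event 9 (EXEC): [MAIN] PC=2: NOP [depth=0]
Event 10 (EXEC): [MAIN] PC=3: INC 5 -> ACC=14 [depth=0]
Event 11 (EXEC): [MAIN] PC=4: INC 2 -> ACC=16 [depth=0]
Event 12 (EXEC): [MAIN] PC=5: DEC 1 -> ACC=15 [depth=0]
Event 13 (EXEC): [MAIN] PC=6: HALT [depth=0]
Max depth observed: 1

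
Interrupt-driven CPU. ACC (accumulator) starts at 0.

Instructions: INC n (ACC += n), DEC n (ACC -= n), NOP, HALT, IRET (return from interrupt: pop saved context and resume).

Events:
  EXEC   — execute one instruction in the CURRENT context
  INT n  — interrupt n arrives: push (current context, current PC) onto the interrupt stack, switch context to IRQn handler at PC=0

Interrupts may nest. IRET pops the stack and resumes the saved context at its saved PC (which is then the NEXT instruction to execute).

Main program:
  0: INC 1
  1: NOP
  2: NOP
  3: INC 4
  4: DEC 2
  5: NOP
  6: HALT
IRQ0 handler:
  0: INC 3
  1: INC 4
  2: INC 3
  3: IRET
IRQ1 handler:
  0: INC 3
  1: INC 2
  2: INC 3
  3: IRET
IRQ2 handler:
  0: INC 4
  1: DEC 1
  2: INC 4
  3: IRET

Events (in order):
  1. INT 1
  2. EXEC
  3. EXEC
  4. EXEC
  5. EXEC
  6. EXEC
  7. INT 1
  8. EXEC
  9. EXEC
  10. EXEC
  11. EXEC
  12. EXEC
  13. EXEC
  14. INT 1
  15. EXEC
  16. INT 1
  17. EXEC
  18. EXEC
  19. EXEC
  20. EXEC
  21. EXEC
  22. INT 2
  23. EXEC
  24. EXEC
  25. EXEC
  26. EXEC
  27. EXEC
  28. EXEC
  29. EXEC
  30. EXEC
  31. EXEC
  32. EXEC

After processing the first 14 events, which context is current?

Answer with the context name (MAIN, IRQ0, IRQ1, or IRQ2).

Event 1 (INT 1): INT 1 arrives: push (MAIN, PC=0), enter IRQ1 at PC=0 (depth now 1)
Event 2 (EXEC): [IRQ1] PC=0: INC 3 -> ACC=3
Event 3 (EXEC): [IRQ1] PC=1: INC 2 -> ACC=5
Event 4 (EXEC): [IRQ1] PC=2: INC 3 -> ACC=8
Event 5 (EXEC): [IRQ1] PC=3: IRET -> resume MAIN at PC=0 (depth now 0)
Event 6 (EXEC): [MAIN] PC=0: INC 1 -> ACC=9
Event 7 (INT 1): INT 1 arrives: push (MAIN, PC=1), enter IRQ1 at PC=0 (depth now 1)
Event 8 (EXEC): [IRQ1] PC=0: INC 3 -> ACC=12
Event 9 (EXEC): [IRQ1] PC=1: INC 2 -> ACC=14
Event 10 (EXEC): [IRQ1] PC=2: INC 3 -> ACC=17
Event 11 (EXEC): [IRQ1] PC=3: IRET -> resume MAIN at PC=1 (depth now 0)
Event 12 (EXEC): [MAIN] PC=1: NOP
Event 13 (EXEC): [MAIN] PC=2: NOP
Event 14 (INT 1): INT 1 arrives: push (MAIN, PC=3), enter IRQ1 at PC=0 (depth now 1)

Answer: IRQ1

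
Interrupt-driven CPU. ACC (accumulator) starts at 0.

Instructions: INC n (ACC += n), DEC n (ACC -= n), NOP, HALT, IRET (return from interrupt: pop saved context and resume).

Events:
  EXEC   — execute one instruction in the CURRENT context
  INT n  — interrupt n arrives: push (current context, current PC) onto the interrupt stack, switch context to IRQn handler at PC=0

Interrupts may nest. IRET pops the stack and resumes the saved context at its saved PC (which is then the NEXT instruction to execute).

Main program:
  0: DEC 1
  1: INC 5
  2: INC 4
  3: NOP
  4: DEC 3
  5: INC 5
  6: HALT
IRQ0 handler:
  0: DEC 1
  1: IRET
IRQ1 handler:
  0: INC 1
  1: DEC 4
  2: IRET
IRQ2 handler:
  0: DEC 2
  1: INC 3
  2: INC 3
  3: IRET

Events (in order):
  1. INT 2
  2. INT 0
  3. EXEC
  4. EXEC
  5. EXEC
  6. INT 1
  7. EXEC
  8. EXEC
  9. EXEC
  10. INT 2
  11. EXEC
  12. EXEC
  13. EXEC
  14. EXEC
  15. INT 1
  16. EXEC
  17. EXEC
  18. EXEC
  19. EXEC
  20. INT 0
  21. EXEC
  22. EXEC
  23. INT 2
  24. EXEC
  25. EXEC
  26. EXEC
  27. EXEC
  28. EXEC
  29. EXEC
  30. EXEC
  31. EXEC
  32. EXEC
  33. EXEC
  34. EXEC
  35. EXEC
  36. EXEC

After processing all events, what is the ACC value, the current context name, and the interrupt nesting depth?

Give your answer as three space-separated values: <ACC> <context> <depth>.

Event 1 (INT 2): INT 2 arrives: push (MAIN, PC=0), enter IRQ2 at PC=0 (depth now 1)
Event 2 (INT 0): INT 0 arrives: push (IRQ2, PC=0), enter IRQ0 at PC=0 (depth now 2)
Event 3 (EXEC): [IRQ0] PC=0: DEC 1 -> ACC=-1
Event 4 (EXEC): [IRQ0] PC=1: IRET -> resume IRQ2 at PC=0 (depth now 1)
Event 5 (EXEC): [IRQ2] PC=0: DEC 2 -> ACC=-3
Event 6 (INT 1): INT 1 arrives: push (IRQ2, PC=1), enter IRQ1 at PC=0 (depth now 2)
Event 7 (EXEC): [IRQ1] PC=0: INC 1 -> ACC=-2
Event 8 (EXEC): [IRQ1] PC=1: DEC 4 -> ACC=-6
Event 9 (EXEC): [IRQ1] PC=2: IRET -> resume IRQ2 at PC=1 (depth now 1)
Event 10 (INT 2): INT 2 arrives: push (IRQ2, PC=1), enter IRQ2 at PC=0 (depth now 2)
Event 11 (EXEC): [IRQ2] PC=0: DEC 2 -> ACC=-8
Event 12 (EXEC): [IRQ2] PC=1: INC 3 -> ACC=-5
Event 13 (EXEC): [IRQ2] PC=2: INC 3 -> ACC=-2
Event 14 (EXEC): [IRQ2] PC=3: IRET -> resume IRQ2 at PC=1 (depth now 1)
Event 15 (INT 1): INT 1 arrives: push (IRQ2, PC=1), enter IRQ1 at PC=0 (depth now 2)
Event 16 (EXEC): [IRQ1] PC=0: INC 1 -> ACC=-1
Event 17 (EXEC): [IRQ1] PC=1: DEC 4 -> ACC=-5
Event 18 (EXEC): [IRQ1] PC=2: IRET -> resume IRQ2 at PC=1 (depth now 1)
Event 19 (EXEC): [IRQ2] PC=1: INC 3 -> ACC=-2
Event 20 (INT 0): INT 0 arrives: push (IRQ2, PC=2), enter IRQ0 at PC=0 (depth now 2)
Event 21 (EXEC): [IRQ0] PC=0: DEC 1 -> ACC=-3
Event 22 (EXEC): [IRQ0] PC=1: IRET -> resume IRQ2 at PC=2 (depth now 1)
Event 23 (INT 2): INT 2 arrives: push (IRQ2, PC=2), enter IRQ2 at PC=0 (depth now 2)
Event 24 (EXEC): [IRQ2] PC=0: DEC 2 -> ACC=-5
Event 25 (EXEC): [IRQ2] PC=1: INC 3 -> ACC=-2
Event 26 (EXEC): [IRQ2] PC=2: INC 3 -> ACC=1
Event 27 (EXEC): [IRQ2] PC=3: IRET -> resume IRQ2 at PC=2 (depth now 1)
Event 28 (EXEC): [IRQ2] PC=2: INC 3 -> ACC=4
Event 29 (EXEC): [IRQ2] PC=3: IRET -> resume MAIN at PC=0 (depth now 0)
Event 30 (EXEC): [MAIN] PC=0: DEC 1 -> ACC=3
Event 31 (EXEC): [MAIN] PC=1: INC 5 -> ACC=8
Event 32 (EXEC): [MAIN] PC=2: INC 4 -> ACC=12
Event 33 (EXEC): [MAIN] PC=3: NOP
Event 34 (EXEC): [MAIN] PC=4: DEC 3 -> ACC=9
Event 35 (EXEC): [MAIN] PC=5: INC 5 -> ACC=14
Event 36 (EXEC): [MAIN] PC=6: HALT

Answer: 14 MAIN 0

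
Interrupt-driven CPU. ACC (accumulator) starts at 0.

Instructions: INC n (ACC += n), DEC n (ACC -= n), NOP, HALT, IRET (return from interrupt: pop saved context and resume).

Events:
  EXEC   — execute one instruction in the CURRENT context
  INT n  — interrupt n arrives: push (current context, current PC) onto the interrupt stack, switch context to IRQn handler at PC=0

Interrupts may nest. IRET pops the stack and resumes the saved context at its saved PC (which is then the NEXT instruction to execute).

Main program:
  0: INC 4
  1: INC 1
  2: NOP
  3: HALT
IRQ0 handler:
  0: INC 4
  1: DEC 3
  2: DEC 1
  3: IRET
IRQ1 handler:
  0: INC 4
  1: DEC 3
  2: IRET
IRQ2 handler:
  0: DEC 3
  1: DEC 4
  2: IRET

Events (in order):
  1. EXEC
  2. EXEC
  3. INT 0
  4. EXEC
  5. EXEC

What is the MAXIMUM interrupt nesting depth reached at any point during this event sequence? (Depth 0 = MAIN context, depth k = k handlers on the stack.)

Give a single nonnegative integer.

Answer: 1

Derivation:
Event 1 (EXEC): [MAIN] PC=0: INC 4 -> ACC=4 [depth=0]
Event 2 (EXEC): [MAIN] PC=1: INC 1 -> ACC=5 [depth=0]
Event 3 (INT 0): INT 0 arrives: push (MAIN, PC=2), enter IRQ0 at PC=0 (depth now 1) [depth=1]
Event 4 (EXEC): [IRQ0] PC=0: INC 4 -> ACC=9 [depth=1]
Event 5 (EXEC): [IRQ0] PC=1: DEC 3 -> ACC=6 [depth=1]
Max depth observed: 1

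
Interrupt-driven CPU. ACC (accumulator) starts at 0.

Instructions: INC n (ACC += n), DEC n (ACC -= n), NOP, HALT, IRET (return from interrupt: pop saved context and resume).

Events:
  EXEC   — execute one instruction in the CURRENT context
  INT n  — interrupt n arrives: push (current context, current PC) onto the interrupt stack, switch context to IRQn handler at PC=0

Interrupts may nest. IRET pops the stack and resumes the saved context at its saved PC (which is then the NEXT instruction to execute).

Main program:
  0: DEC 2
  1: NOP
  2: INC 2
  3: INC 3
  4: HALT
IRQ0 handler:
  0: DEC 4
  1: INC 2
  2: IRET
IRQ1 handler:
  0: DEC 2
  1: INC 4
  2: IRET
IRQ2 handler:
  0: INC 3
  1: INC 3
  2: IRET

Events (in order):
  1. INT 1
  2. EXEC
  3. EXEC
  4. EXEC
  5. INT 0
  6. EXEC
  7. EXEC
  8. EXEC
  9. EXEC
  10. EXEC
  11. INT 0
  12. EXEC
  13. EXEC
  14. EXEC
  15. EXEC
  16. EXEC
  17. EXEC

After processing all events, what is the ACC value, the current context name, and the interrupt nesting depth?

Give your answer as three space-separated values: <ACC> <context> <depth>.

Answer: 1 MAIN 0

Derivation:
Event 1 (INT 1): INT 1 arrives: push (MAIN, PC=0), enter IRQ1 at PC=0 (depth now 1)
Event 2 (EXEC): [IRQ1] PC=0: DEC 2 -> ACC=-2
Event 3 (EXEC): [IRQ1] PC=1: INC 4 -> ACC=2
Event 4 (EXEC): [IRQ1] PC=2: IRET -> resume MAIN at PC=0 (depth now 0)
Event 5 (INT 0): INT 0 arrives: push (MAIN, PC=0), enter IRQ0 at PC=0 (depth now 1)
Event 6 (EXEC): [IRQ0] PC=0: DEC 4 -> ACC=-2
Event 7 (EXEC): [IRQ0] PC=1: INC 2 -> ACC=0
Event 8 (EXEC): [IRQ0] PC=2: IRET -> resume MAIN at PC=0 (depth now 0)
Event 9 (EXEC): [MAIN] PC=0: DEC 2 -> ACC=-2
Event 10 (EXEC): [MAIN] PC=1: NOP
Event 11 (INT 0): INT 0 arrives: push (MAIN, PC=2), enter IRQ0 at PC=0 (depth now 1)
Event 12 (EXEC): [IRQ0] PC=0: DEC 4 -> ACC=-6
Event 13 (EXEC): [IRQ0] PC=1: INC 2 -> ACC=-4
Event 14 (EXEC): [IRQ0] PC=2: IRET -> resume MAIN at PC=2 (depth now 0)
Event 15 (EXEC): [MAIN] PC=2: INC 2 -> ACC=-2
Event 16 (EXEC): [MAIN] PC=3: INC 3 -> ACC=1
Event 17 (EXEC): [MAIN] PC=4: HALT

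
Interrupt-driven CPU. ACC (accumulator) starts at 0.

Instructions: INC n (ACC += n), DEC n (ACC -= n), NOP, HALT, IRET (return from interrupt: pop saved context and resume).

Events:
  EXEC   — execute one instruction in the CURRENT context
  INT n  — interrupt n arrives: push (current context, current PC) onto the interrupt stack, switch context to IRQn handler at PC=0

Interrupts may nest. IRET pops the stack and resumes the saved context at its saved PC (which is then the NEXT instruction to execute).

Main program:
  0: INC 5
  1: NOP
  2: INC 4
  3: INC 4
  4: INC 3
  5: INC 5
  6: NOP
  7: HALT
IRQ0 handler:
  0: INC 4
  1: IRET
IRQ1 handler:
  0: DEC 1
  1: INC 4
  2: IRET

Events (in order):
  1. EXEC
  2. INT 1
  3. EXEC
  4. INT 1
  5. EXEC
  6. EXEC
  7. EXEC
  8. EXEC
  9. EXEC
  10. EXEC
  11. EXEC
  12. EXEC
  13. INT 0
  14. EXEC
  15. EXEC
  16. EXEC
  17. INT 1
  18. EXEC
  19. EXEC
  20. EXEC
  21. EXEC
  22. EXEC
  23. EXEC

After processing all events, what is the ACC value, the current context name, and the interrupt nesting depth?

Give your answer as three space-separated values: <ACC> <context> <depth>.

Event 1 (EXEC): [MAIN] PC=0: INC 5 -> ACC=5
Event 2 (INT 1): INT 1 arrives: push (MAIN, PC=1), enter IRQ1 at PC=0 (depth now 1)
Event 3 (EXEC): [IRQ1] PC=0: DEC 1 -> ACC=4
Event 4 (INT 1): INT 1 arrives: push (IRQ1, PC=1), enter IRQ1 at PC=0 (depth now 2)
Event 5 (EXEC): [IRQ1] PC=0: DEC 1 -> ACC=3
Event 6 (EXEC): [IRQ1] PC=1: INC 4 -> ACC=7
Event 7 (EXEC): [IRQ1] PC=2: IRET -> resume IRQ1 at PC=1 (depth now 1)
Event 8 (EXEC): [IRQ1] PC=1: INC 4 -> ACC=11
Event 9 (EXEC): [IRQ1] PC=2: IRET -> resume MAIN at PC=1 (depth now 0)
Event 10 (EXEC): [MAIN] PC=1: NOP
Event 11 (EXEC): [MAIN] PC=2: INC 4 -> ACC=15
Event 12 (EXEC): [MAIN] PC=3: INC 4 -> ACC=19
Event 13 (INT 0): INT 0 arrives: push (MAIN, PC=4), enter IRQ0 at PC=0 (depth now 1)
Event 14 (EXEC): [IRQ0] PC=0: INC 4 -> ACC=23
Event 15 (EXEC): [IRQ0] PC=1: IRET -> resume MAIN at PC=4 (depth now 0)
Event 16 (EXEC): [MAIN] PC=4: INC 3 -> ACC=26
Event 17 (INT 1): INT 1 arrives: push (MAIN, PC=5), enter IRQ1 at PC=0 (depth now 1)
Event 18 (EXEC): [IRQ1] PC=0: DEC 1 -> ACC=25
Event 19 (EXEC): [IRQ1] PC=1: INC 4 -> ACC=29
Event 20 (EXEC): [IRQ1] PC=2: IRET -> resume MAIN at PC=5 (depth now 0)
Event 21 (EXEC): [MAIN] PC=5: INC 5 -> ACC=34
Event 22 (EXEC): [MAIN] PC=6: NOP
Event 23 (EXEC): [MAIN] PC=7: HALT

Answer: 34 MAIN 0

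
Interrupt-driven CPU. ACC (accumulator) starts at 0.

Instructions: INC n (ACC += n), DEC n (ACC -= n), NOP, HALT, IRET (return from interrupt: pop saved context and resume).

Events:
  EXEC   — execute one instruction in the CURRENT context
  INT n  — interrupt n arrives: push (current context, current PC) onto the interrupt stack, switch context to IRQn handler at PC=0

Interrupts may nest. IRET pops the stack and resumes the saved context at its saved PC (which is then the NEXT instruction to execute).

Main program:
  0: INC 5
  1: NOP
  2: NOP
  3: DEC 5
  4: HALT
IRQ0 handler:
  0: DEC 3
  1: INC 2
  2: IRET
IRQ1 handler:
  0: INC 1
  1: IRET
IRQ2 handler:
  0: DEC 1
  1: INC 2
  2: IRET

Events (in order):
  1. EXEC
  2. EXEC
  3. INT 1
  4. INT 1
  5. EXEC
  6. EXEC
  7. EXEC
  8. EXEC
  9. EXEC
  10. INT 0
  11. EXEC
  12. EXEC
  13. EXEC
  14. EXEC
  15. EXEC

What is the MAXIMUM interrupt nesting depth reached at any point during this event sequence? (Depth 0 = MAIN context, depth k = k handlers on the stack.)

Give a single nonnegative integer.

Event 1 (EXEC): [MAIN] PC=0: INC 5 -> ACC=5 [depth=0]
Event 2 (EXEC): [MAIN] PC=1: NOP [depth=0]
Event 3 (INT 1): INT 1 arrives: push (MAIN, PC=2), enter IRQ1 at PC=0 (depth now 1) [depth=1]
Event 4 (INT 1): INT 1 arrives: push (IRQ1, PC=0), enter IRQ1 at PC=0 (depth now 2) [depth=2]
Event 5 (EXEC): [IRQ1] PC=0: INC 1 -> ACC=6 [depth=2]
Event 6 (EXEC): [IRQ1] PC=1: IRET -> resume IRQ1 at PC=0 (depth now 1) [depth=1]
Event 7 (EXEC): [IRQ1] PC=0: INC 1 -> ACC=7 [depth=1]
Event 8 (EXEC): [IRQ1] PC=1: IRET -> resume MAIN at PC=2 (depth now 0) [depth=0]
Event 9 (EXEC): [MAIN] PC=2: NOP [depth=0]
Event 10 (INT 0): INT 0 arrives: push (MAIN, PC=3), enter IRQ0 at PC=0 (depth now 1) [depth=1]
Event 11 (EXEC): [IRQ0] PC=0: DEC 3 -> ACC=4 [depth=1]
Event 12 (EXEC): [IRQ0] PC=1: INC 2 -> ACC=6 [depth=1]
Event 13 (EXEC): [IRQ0] PC=2: IRET -> resume MAIN at PC=3 (depth now 0) [depth=0]
Event 14 (EXEC): [MAIN] PC=3: DEC 5 -> ACC=1 [depth=0]
Event 15 (EXEC): [MAIN] PC=4: HALT [depth=0]
Max depth observed: 2

Answer: 2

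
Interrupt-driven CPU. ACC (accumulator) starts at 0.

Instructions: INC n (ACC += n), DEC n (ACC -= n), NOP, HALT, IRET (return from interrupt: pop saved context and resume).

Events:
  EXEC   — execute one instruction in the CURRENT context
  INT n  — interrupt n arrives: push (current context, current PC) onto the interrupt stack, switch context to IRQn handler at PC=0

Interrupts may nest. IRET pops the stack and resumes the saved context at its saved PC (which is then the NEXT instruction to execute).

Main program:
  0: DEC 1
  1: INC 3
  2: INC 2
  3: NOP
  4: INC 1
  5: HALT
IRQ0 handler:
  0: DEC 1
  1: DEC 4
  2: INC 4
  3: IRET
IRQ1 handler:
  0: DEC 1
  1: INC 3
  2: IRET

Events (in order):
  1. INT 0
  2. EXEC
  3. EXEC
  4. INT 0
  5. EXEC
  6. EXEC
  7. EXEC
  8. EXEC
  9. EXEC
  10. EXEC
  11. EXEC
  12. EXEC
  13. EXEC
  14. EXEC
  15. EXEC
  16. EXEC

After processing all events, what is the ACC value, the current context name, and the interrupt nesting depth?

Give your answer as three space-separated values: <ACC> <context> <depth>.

Answer: 3 MAIN 0

Derivation:
Event 1 (INT 0): INT 0 arrives: push (MAIN, PC=0), enter IRQ0 at PC=0 (depth now 1)
Event 2 (EXEC): [IRQ0] PC=0: DEC 1 -> ACC=-1
Event 3 (EXEC): [IRQ0] PC=1: DEC 4 -> ACC=-5
Event 4 (INT 0): INT 0 arrives: push (IRQ0, PC=2), enter IRQ0 at PC=0 (depth now 2)
Event 5 (EXEC): [IRQ0] PC=0: DEC 1 -> ACC=-6
Event 6 (EXEC): [IRQ0] PC=1: DEC 4 -> ACC=-10
Event 7 (EXEC): [IRQ0] PC=2: INC 4 -> ACC=-6
Event 8 (EXEC): [IRQ0] PC=3: IRET -> resume IRQ0 at PC=2 (depth now 1)
Event 9 (EXEC): [IRQ0] PC=2: INC 4 -> ACC=-2
Event 10 (EXEC): [IRQ0] PC=3: IRET -> resume MAIN at PC=0 (depth now 0)
Event 11 (EXEC): [MAIN] PC=0: DEC 1 -> ACC=-3
Event 12 (EXEC): [MAIN] PC=1: INC 3 -> ACC=0
Event 13 (EXEC): [MAIN] PC=2: INC 2 -> ACC=2
Event 14 (EXEC): [MAIN] PC=3: NOP
Event 15 (EXEC): [MAIN] PC=4: INC 1 -> ACC=3
Event 16 (EXEC): [MAIN] PC=5: HALT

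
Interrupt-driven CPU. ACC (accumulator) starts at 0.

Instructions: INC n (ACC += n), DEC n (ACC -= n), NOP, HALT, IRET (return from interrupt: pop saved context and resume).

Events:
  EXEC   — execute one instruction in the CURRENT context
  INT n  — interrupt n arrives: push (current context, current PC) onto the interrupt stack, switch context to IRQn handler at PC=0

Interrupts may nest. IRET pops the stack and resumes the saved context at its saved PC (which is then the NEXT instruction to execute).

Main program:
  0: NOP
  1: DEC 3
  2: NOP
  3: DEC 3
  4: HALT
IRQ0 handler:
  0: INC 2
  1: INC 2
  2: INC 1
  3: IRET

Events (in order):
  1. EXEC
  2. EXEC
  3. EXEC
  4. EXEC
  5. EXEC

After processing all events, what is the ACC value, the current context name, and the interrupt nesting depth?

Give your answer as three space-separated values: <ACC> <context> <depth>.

Event 1 (EXEC): [MAIN] PC=0: NOP
Event 2 (EXEC): [MAIN] PC=1: DEC 3 -> ACC=-3
Event 3 (EXEC): [MAIN] PC=2: NOP
Event 4 (EXEC): [MAIN] PC=3: DEC 3 -> ACC=-6
Event 5 (EXEC): [MAIN] PC=4: HALT

Answer: -6 MAIN 0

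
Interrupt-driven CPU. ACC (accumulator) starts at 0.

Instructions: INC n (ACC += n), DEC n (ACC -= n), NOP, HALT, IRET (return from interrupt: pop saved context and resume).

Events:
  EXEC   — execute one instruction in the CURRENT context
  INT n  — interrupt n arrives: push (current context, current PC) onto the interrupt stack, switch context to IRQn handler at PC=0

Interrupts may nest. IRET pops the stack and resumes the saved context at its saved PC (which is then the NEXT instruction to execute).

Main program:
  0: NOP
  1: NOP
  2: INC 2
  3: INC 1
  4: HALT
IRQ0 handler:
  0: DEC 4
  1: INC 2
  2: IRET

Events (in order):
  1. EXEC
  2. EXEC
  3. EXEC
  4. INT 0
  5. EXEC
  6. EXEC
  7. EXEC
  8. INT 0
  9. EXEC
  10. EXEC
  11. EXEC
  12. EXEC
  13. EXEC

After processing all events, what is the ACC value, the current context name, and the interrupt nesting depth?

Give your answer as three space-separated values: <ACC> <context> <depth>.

Event 1 (EXEC): [MAIN] PC=0: NOP
Event 2 (EXEC): [MAIN] PC=1: NOP
Event 3 (EXEC): [MAIN] PC=2: INC 2 -> ACC=2
Event 4 (INT 0): INT 0 arrives: push (MAIN, PC=3), enter IRQ0 at PC=0 (depth now 1)
Event 5 (EXEC): [IRQ0] PC=0: DEC 4 -> ACC=-2
Event 6 (EXEC): [IRQ0] PC=1: INC 2 -> ACC=0
Event 7 (EXEC): [IRQ0] PC=2: IRET -> resume MAIN at PC=3 (depth now 0)
Event 8 (INT 0): INT 0 arrives: push (MAIN, PC=3), enter IRQ0 at PC=0 (depth now 1)
Event 9 (EXEC): [IRQ0] PC=0: DEC 4 -> ACC=-4
Event 10 (EXEC): [IRQ0] PC=1: INC 2 -> ACC=-2
Event 11 (EXEC): [IRQ0] PC=2: IRET -> resume MAIN at PC=3 (depth now 0)
Event 12 (EXEC): [MAIN] PC=3: INC 1 -> ACC=-1
Event 13 (EXEC): [MAIN] PC=4: HALT

Answer: -1 MAIN 0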